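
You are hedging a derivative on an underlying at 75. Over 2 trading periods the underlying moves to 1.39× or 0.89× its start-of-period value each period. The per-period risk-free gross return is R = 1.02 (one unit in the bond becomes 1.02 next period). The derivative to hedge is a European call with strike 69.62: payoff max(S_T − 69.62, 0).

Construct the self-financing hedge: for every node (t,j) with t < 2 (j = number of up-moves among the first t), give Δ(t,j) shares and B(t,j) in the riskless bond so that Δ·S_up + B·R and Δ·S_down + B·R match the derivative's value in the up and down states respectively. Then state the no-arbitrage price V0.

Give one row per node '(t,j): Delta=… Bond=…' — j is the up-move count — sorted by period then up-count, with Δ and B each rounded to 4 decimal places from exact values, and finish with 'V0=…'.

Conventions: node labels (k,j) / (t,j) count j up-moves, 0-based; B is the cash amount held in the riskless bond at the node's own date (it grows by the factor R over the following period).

(0,0): Delta=0.8024 Bond=-46.7232
(1,0): Delta=0.6940 Bond=-40.4208
(1,1): Delta=1.0000 Bond=-68.2549
V0=13.4586

Since d<R<u, set p* = (R−d)/(u−d) = 0.2600; price each node as the discounted p*-expectation of its children.
Expiry values: V(2,0)=0.0000, V(2,1)=23.1625, V(2,2)=75.2875
Node (1,0) S=66.7500: V=(p*·23.1625+(1−p*)·0.0000)/1.02=5.9042; Δ=(23.1625−0.0000)/(92.7825−59.4075)=0.6940; B=V−Δ·S=-40.4208
Node (1,1) S=104.2500: V=(p*·75.2875+(1−p*)·23.1625)/1.02=35.9951; Δ=(75.2875−23.1625)/(144.9075−92.7825)=1.0000; B=V−Δ·S=-68.2549
Node (0,0) S=75.0000: V=(p*·35.9951+(1−p*)·5.9042)/1.02=13.4586; Δ=(35.9951−5.9042)/(104.2500−66.7500)=0.8024; B=V−Δ·S=-46.7232
Sanity check at the root: Δ(0,0)·S0 + B(0,0) reproduces V0 = 13.4586.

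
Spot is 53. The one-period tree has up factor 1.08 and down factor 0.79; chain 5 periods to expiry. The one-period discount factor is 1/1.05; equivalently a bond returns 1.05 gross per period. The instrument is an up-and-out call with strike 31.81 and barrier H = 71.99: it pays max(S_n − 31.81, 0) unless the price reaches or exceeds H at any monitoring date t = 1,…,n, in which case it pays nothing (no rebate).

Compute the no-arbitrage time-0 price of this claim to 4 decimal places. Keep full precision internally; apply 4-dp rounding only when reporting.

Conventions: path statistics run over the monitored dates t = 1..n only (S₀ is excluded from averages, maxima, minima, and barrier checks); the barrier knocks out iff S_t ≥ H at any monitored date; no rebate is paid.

Set p* = 0.8966 (from d < R < u); the path-dependent value is the discounted p*-expectation over all price paths.
Enumerate all 2^5 = 32 price paths (U = up ×1.08, D = down ×0.79); each path with k up-moves has probability p*^k·(1−p*)^(5−k).
DDDDD: M=41.8700, payoff=0.0000, prob=0.000012
UDDDD: M=57.2400, payoff=0.0000, prob=0.000103
DUDDD: M=45.2196, payoff=0.0000, prob=0.000103
UUDDD: M=61.8192, payoff=0.0000, prob=0.000890
DDUDD: M=41.8700, payoff=0.0000, prob=0.000103
UDUDD: M=57.2400, payoff=0.0000, prob=0.000890
DUUDD: M=48.8372, payoff=0.0000, prob=0.000890
UUUDD: M=66.7647, payoff=9.8579, prob=0.007712
DDDUD: M=41.8700, payoff=0.0000, prob=0.000103
UDDUD: M=57.2400, payoff=0.0000, prob=0.000890
DUDUD: M=45.2196, payoff=0.0000, prob=0.000890
UUDUD: M=61.8192, payoff=9.8579, prob=0.007712
DDUUD: M=41.8700, payoff=0.0000, prob=0.000890
UDUUD: M=57.2400, payoff=9.8579, prob=0.007712
DUUUD: M=52.7441, payoff=9.8579, prob=0.007712
UUUUD: M=72.1059, payoff=0.0000, prob=0.066838
DDDDU: M=41.8700, payoff=0.0000, prob=0.000103
UDDDU: M=57.2400, payoff=0.0000, prob=0.000890
DUDDU: M=45.2196, payoff=0.0000, prob=0.000890
UUDDU: M=61.8192, payoff=9.8579, prob=0.007712
DDUDU: M=41.8700, payoff=0.0000, prob=0.000890
UDUDU: M=57.2400, payoff=9.8579, prob=0.007712
DUUDU: M=48.8372, payoff=9.8579, prob=0.007712
UUUDU: M=66.7647, payoff=25.1537, prob=0.066838
DDDUU: M=41.8700, payoff=0.0000, prob=0.000890
UDDUU: M=57.2400, payoff=9.8579, prob=0.007712
DUDUU: M=45.2196, payoff=9.8579, prob=0.007712
UUDUU: M=61.8192, payoff=25.1537, prob=0.066838
DDUUU: M=41.8700, payoff=9.8579, prob=0.007712
UDUUU: M=57.2400, payoff=25.1537, prob=0.066838
DUUUU: M=56.9637, payoff=25.1537, prob=0.066838
UUUUU: M=77.8744, payoff=0.0000, prob=0.579264
Price = Σ prob·payoff / R^5 = 7.485152 / 1.276282 = 5.8648

price = 5.8648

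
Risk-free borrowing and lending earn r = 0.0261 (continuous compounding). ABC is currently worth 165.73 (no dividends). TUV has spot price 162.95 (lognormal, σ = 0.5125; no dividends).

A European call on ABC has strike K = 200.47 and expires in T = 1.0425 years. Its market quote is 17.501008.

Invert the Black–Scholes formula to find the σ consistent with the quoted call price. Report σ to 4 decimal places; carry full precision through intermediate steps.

sigma = 0.4110

At σ = 0.4110 the Black–Scholes value reproduces the quote:
σ√T = 0.411·√1.0425 = 0.419643
d₁ = (ln(S/K) + (r+σ²/2)T) / (σ√T) = (ln(165.73/200.47) + (0.0261+0.411²/2)·1.0425) / 0.419643 = (-0.190305 + 0.115259) / 0.419643 = -0.178831
d₂ = d₁ − σ√T = -0.178831 − 0.419643 = -0.598474
e^{−rT} = 0.973158
N(d₁) = 0.429035,  N(d₂) = 0.274762
V = S·N(d₁) − K·e^{−rT}·N(d₂) = 71.103977 − 53.602969 = 17.501008 (equal to the quote); since ∂V/∂σ > 0 for all σ, the implied volatility is unique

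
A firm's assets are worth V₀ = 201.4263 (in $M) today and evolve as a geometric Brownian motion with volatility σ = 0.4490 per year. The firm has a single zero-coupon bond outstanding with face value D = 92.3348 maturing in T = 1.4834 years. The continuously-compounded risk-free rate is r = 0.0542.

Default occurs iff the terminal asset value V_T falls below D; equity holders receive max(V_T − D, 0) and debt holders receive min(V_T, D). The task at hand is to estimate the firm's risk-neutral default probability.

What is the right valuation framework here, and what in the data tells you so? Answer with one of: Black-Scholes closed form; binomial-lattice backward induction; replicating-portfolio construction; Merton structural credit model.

framework: Merton structural credit model

Key observation: with the firm-asset dynamics (V₀ = 201.4263) and a single zero-coupon liability of face 92.3348 given, debt value, spread, and default probability all derive from the option view of the balance sheet.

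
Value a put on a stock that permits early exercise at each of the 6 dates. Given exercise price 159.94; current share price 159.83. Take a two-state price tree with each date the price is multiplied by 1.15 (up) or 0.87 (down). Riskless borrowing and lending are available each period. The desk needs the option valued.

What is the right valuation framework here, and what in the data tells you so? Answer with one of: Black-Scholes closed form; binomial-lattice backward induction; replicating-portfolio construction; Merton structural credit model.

framework: binomial-lattice backward induction

Key observation: with exercise allowed before expiry on a discrete up/down model (6 steps from spot 159.83), the strike-159.94 put's value must be rolled back through the tree testing early exercise at each node.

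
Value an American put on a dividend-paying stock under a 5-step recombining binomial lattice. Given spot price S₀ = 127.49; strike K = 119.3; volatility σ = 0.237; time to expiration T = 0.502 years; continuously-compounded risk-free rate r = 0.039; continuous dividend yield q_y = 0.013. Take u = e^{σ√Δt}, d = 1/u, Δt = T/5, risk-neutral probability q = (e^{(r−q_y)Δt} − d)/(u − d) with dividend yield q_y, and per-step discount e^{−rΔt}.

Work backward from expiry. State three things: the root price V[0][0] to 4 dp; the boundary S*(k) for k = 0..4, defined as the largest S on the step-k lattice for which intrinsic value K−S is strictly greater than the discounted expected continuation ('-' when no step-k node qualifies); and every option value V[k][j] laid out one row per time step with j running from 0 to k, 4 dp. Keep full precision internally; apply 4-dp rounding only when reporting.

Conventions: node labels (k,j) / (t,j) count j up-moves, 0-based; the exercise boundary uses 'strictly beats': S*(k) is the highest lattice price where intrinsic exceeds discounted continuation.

Δt=0.10040, u=1.07799, d=0.92765, q=0.49862, disc=e^(-rΔt)=0.99609
k=5 terminal: V=max(K-S,0) → 31.7194 17.5264 1.0333 0.0000 0.0000 0.0000
k=4: j=0 S=94.4108 intr=24.8892 cont=24.5462 V=24.8892[EX]; j=1 S=109.7107 intr=9.5893 cont=9.2662 V=9.5893[EX]; j=2 S=127.4900 intr=0.0000 cont=0.5161 V=0.5161[hold]; j=3 S=148.1506 intr=0.0000 cont=0.0000 V=0.0000[hold]; j=4 S=172.1594 intr=0.0000 cont=0.0000 V=0.0000[hold]  S*(4)=109.7107
k=3: j=0 S=101.7736 intr=17.5264 cont=17.1929 V=17.5264[EX]; j=1 S=118.2667 intr=1.0333 cont=5.0454 V=5.0454[hold]; j=2 S=137.4326 intr=0.0000 cont=0.2577 V=0.2577[hold]; j=3 S=159.7045 intr=0.0000 cont=0.0000 V=0.0000[hold]  S*(3)=101.7736
k=2: j=0 S=109.7107 intr=9.5893 cont=11.2589 V=11.2589[hold]; j=1 S=127.4900 intr=0.0000 cont=2.6478 V=2.6478[hold]; j=2 S=148.1506 intr=0.0000 cont=0.1287 V=0.1287[hold]  S*(2)=-
k=1: j=0 S=118.2667 intr=1.0333 cont=6.9380 V=6.9380[hold]; j=1 S=137.4326 intr=0.0000 cont=1.3863 V=1.3863[hold]  S*(1)=-
k=0: j=0 S=127.4900 intr=0.0000 cont=4.1535 V=4.1535[hold]  S*(0)=-

price = 4.1535
boundary = - - - 101.7736 109.7107
tree:
4.1535
6.9380 1.3863
11.2589 2.6478 0.1287
17.5264 5.0454 0.2577 0.0000
24.8892 9.5893 0.5161 0.0000 0.0000
31.7194 17.5264 1.0333 0.0000 0.0000 0.0000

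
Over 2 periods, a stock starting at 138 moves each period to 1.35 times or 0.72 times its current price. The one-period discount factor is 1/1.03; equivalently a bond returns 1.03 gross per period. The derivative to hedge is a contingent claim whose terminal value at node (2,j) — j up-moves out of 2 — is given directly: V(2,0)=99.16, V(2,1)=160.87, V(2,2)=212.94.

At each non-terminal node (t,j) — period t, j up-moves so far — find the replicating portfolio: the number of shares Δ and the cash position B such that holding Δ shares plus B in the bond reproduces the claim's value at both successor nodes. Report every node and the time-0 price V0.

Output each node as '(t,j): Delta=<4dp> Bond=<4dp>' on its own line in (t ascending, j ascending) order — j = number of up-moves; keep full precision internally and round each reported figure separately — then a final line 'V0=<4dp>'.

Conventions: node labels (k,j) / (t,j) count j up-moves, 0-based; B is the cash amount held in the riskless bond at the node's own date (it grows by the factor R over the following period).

Arbitrage-free pricing uses the up-move probability p* = (R−d)/(u−d) = 0.4921, discounting each step at R = 1.03.
Expiry values: V(2,0)=99.1600, V(2,1)=160.8700, V(2,2)=212.9400
(1,0): S=99.3600. Δ = (V_up−V_dn)/(S_up−S_dn) = (160.8700−99.1600)/(134.1360−71.5392) = 0.9858. V = [p*·160.8700 + (1−p*)·99.1600]/1.03 = 125.7527. B = V − Δ·S = 27.8003.
(1,1): S=186.3000. Δ = (V_up−V_dn)/(S_up−S_dn) = (212.9400−160.8700)/(251.5050−134.1360) = 0.4436. V = [p*·212.9400 + (1−p*)·160.8700]/1.03 = 181.0599. B = V − Δ·S = 98.4092.
(0,0): S=138.0000. Δ = (V_up−V_dn)/(S_up−S_dn) = (181.0599−125.7527)/(186.3000−99.3600) = 0.6362. V = [p*·181.0599 + (1−p*)·125.7527]/1.03 = 148.5120. B = V − Δ·S = 60.7226.
Check: Δ(0,0)·S0 + B(0,0) = 148.5120 = V0.

(0,0): Delta=0.6362 Bond=60.7226
(1,0): Delta=0.9858 Bond=27.8003
(1,1): Delta=0.4436 Bond=98.4092
V0=148.5120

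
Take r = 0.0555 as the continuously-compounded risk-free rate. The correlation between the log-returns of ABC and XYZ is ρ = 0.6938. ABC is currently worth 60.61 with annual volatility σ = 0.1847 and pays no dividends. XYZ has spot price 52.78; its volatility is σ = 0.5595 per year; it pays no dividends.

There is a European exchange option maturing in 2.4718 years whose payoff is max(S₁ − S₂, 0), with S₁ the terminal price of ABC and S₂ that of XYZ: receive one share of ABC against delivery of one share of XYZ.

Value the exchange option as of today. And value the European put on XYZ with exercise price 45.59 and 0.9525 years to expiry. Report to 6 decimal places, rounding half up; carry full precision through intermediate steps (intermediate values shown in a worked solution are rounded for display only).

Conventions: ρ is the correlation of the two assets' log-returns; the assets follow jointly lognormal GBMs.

exchange price = 19.920958
price(XYZ put K=45.59) = 6.222779

σ_eff = √(σ₁² + σ₂² − 2ρσ₁σ₂) = √(0.1847² + 0.5595² − 2·0.6938·0.1847·0.5595) = 0.451398
d₁ = (ln(S₁/S₂) + (q₂ − q₁ + σ_eff²/2)T) / (σ_eff√T) = (ln(60.61/52.78) + (0.0 − 0.0 + 0.101880)·2.4718) / 0.709686 = 0.549757
d₂ = d₁ − σ_eff√T = 0.549757 − 0.709686 = -0.159929
N(d₁) = 0.708757,  N(d₂) = 0.436468
V = S₁·e^{−q₁T}·N(d₁) − S₂·e^{−q₂T}·N(d₂) = 42.957756 − 23.036799 = 19.920958
[vanilla: XYZ put K=45.59]
σ√T = 0.5595·√0.9525 = 0.546050
d₁ = (ln(S/K) + (r+σ²/2)T) / (σ√T) = (ln(52.78/45.59) + (0.0555+0.5595²/2)·0.9525) / 0.546050 = (0.146444 + 0.201949) / 0.546050 = 0.638024
d₂ = d₁ − σ√T = 0.638024 − 0.546050 = 0.091974
e^{−rT} = 0.948509
N(−d₁) = 0.261729,  N(−d₂) = 0.463359
price = K·e^{−rT}·N(−d₂) − S·N(−d₁) = 20.036838 − 13.814059 = 6.222779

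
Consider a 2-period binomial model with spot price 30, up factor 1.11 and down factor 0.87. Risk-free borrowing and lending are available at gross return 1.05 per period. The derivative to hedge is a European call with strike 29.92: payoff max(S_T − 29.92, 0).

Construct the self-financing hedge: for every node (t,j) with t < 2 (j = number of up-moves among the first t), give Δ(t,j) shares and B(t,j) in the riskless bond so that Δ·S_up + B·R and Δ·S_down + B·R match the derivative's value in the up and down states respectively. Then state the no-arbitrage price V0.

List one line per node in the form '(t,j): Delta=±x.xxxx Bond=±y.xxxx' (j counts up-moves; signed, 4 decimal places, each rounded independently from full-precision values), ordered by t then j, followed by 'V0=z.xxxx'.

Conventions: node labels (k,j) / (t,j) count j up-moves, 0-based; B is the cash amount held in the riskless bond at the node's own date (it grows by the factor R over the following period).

The replicating-portfolio and risk-neutral prices coincide; use p* = (1.05−0.87)/(1.11−0.87) = 0.7500 for the latter.
Expiry values: V(2,0)=0.0000, V(2,1)=0.0000, V(2,2)=7.0430
(1,0): S=26.1000. Δ = (V_up−V_dn)/(S_up−S_dn) = (0.0000−0.0000)/(28.9710−22.7070) = 0.0000. V = [p*·0.0000 + (1−p*)·0.0000]/1.05 = 0.0000. B = V − Δ·S = 0.0000.
(1,1): S=33.3000. Δ = (V_up−V_dn)/(S_up−S_dn) = (7.0430−0.0000)/(36.9630−28.9710) = 0.8813. V = [p*·7.0430 + (1−p*)·0.0000]/1.05 = 5.0307. B = V − Δ·S = -24.3151.
(0,0): S=30.0000. Δ = (V_up−V_dn)/(S_up−S_dn) = (5.0307−0.0000)/(33.3000−26.1000) = 0.6987. V = [p*·5.0307 + (1−p*)·0.0000]/1.05 = 3.5934. B = V − Δ·S = -17.3679.
As a check, the time-0 holding Δ(0,0)·S0 + B(0,0) comes to 3.5934 — exactly V0.

(0,0): Delta=0.6987 Bond=-17.3679
(1,0): Delta=0.0000 Bond=0.0000
(1,1): Delta=0.8813 Bond=-24.3151
V0=3.5934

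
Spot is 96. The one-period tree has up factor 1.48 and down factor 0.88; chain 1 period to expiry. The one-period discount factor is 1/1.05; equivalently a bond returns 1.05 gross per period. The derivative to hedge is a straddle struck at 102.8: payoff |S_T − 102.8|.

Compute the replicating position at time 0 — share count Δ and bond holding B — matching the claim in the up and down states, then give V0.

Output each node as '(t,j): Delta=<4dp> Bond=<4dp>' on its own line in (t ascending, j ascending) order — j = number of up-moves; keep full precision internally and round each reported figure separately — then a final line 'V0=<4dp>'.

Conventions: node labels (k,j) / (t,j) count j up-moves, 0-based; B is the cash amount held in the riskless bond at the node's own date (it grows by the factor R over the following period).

(0,0): Delta=0.3639 Bond=-11.8298
V0=23.1035

No-arbitrage ⇒ martingale measure with p* = (R−d)/(u−d) = 0.2833.
Terminal payoffs: V(1,0)=18.3200, V(1,1)=39.2800
  t=0,j=0: stock 96.0000 → up 142.0800 (V=39.2800), down 84.4800 (V=18.3200). Price 23.1035; hedge Δ=0.3639, bond B=-11.8298.
Verification: the root portfolio costs Δ(0,0)·S0 + B(0,0) = 23.1035, matching V0.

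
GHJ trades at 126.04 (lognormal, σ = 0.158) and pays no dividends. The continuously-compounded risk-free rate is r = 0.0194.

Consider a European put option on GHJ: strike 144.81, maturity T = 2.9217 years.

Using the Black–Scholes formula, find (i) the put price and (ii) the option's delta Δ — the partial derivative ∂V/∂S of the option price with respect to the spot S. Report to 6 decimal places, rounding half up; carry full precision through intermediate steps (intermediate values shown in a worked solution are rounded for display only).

price = 20.156980
Δ = -0.567148

σ√T = 0.158·√2.9217 = 0.270069
d₁ = (ln(S/K) + (r+σ²/2)T) / (σ√T) = (ln(126.04/144.81) + (0.0194+0.158²/2)·2.9217) / 0.270069 = (-0.138823 + 0.093150) / 0.270069 = -0.169118
d₂ = d₁ − σ√T = -0.169118 − 0.270069 = -0.439187
e^{−rT} = 0.944895
N(−d₁) = 0.567148,  N(−d₂) = 0.669737
Put price V = K·e^{−rT}·N(−d₂) − S·N(−d₁) = 91.640331 − 71.483351 = 20.156980
Δ = −N(−d₁) = -0.567148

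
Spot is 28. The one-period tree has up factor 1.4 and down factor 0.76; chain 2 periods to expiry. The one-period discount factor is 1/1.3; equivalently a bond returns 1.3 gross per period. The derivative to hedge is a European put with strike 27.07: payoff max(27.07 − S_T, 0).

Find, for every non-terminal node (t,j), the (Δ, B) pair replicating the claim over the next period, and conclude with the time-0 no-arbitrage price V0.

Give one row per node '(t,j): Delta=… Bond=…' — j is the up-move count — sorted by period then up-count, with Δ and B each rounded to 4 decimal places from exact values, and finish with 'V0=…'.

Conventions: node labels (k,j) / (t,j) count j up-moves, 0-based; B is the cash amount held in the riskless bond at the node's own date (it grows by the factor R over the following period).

No-arbitrage ⇒ martingale measure with p* = (R−d)/(u−d) = 0.8438.
Terminal payoffs: V(2,0)=10.8972, V(2,1)=0.0000, V(2,2)=0.0000
(1,0): S=21.2800. Δ = (V_up−V_dn)/(S_up−S_dn) = (0.0000−10.8972)/(29.7920−16.1728) = -0.8001. V = [p*·0.0000 + (1−p*)·10.8972]/1.3 = 1.3098. B = V − Δ·S = 18.3366.
(1,1): S=39.2000. Δ = (V_up−V_dn)/(S_up−S_dn) = (0.0000−0.0000)/(54.8800−29.7920) = 0.0000. V = [p*·0.0000 + (1−p*)·0.0000]/1.3 = 0.0000. B = V − Δ·S = 0.0000.
(0,0): S=28.0000. Δ = (V_up−V_dn)/(S_up−S_dn) = (0.0000−1.3098)/(39.2000−21.2800) = -0.0731. V = [p*·0.0000 + (1−p*)·1.3098]/1.3 = 0.1574. B = V − Δ·S = 2.2039.
As a check, the time-0 holding Δ(0,0)·S0 + B(0,0) comes to 0.1574 — exactly V0.

(0,0): Delta=-0.0731 Bond=2.2039
(1,0): Delta=-0.8001 Bond=18.3366
(1,1): Delta=0.0000 Bond=0.0000
V0=0.1574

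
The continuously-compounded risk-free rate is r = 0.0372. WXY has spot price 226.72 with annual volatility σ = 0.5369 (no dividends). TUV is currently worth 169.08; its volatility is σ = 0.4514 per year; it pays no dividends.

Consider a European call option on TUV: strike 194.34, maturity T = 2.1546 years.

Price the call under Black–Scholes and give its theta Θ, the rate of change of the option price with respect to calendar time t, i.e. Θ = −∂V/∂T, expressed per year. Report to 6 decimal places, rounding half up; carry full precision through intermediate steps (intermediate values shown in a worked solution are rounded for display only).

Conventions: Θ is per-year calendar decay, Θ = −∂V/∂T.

price = 40.252703
Θ = -12.321265

σ√T = 0.4514·√2.1546 = 0.662590
d₁ = (ln(S/K) + (r+σ²/2)T) / (σ√T) = (ln(169.08/194.34) + (0.0372+0.4514²/2)·2.1546) / 0.662590 = (-0.139237 + 0.299664) / 0.662590 = 0.242121
d₂ = d₁ − σ√T = 0.242121 − 0.662590 = -0.420469
e^{−rT} = 0.922977
N(d₁) = 0.595657,  N(d₂) = 0.337071
Call price V = S·N(d₁) − K·e^{−rT}·N(d₂) = 100.713621 − 60.460919 = 40.252703
φ(d₁) = (1/√(2π))·e^{−d₁²/2} = 0.387419
Θ = −S·φ(d₁)·σ/(2√T) − r·K·e^{−rT}·N(d₂) = −10.072119 − 2.249146 = -12.321265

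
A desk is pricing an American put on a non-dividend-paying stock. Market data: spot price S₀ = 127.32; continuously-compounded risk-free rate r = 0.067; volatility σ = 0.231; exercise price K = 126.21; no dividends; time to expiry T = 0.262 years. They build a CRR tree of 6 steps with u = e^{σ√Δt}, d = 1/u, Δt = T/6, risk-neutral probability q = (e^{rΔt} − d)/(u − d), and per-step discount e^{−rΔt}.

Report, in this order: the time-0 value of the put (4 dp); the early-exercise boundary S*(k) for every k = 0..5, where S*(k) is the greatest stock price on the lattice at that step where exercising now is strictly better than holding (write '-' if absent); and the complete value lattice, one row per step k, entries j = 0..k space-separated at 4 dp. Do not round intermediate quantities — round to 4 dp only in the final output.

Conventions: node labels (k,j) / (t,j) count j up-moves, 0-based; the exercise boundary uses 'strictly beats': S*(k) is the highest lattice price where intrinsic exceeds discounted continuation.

Δt=0.04367, u=1.04946, d=0.95288, q=0.51827, disc=e^(-rΔt)=0.99708
k=6 terminal: V=max(K-S,0) → 30.9055 21.2458 10.6071 0.0000 0.0000 0.0000 0.0000
k=5: j=0 S=100.0178 intr=26.1922 cont=25.8235 V=26.1922[EX]; j=1 S=110.1552 intr=16.0548 cont=15.6861 V=16.0548[EX]; j=2 S=121.3201 intr=4.8899 cont=5.0948 V=5.0948[hold]; j=3 S=133.6166 intr=0.0000 cont=0.0000 V=0.0000[hold]; j=4 S=147.1595 intr=0.0000 cont=0.0000 V=0.0000[hold]; j=5 S=162.0750 intr=0.0000 cont=0.0000 V=0.0000[hold]  S*(5)=110.1552
k=4: j=0 S=104.9642 intr=21.2458 cont=20.8771 V=21.2458[EX]; j=1 S=115.6029 intr=10.6071 cont=10.3442 V=10.6071[EX]; j=2 S=127.3200 intr=0.0000 cont=2.4471 V=2.4471[hold]; j=3 S=140.2246 intr=0.0000 cont=0.0000 V=0.0000[hold]; j=4 S=154.4373 intr=0.0000 cont=0.0000 V=0.0000[hold]  S*(4)=115.6029
k=3: j=0 S=110.1552 intr=16.0548 cont=15.6861 V=16.0548[EX]; j=1 S=121.3201 intr=4.8899 cont=6.3594 V=6.3594[hold]; j=2 S=133.6166 intr=0.0000 cont=1.1754 V=1.1754[hold]; j=3 S=147.1595 intr=0.0000 cont=0.0000 V=0.0000[hold]  S*(3)=110.1552
k=2: j=0 S=115.6029 intr=10.6071 cont=10.9977 V=10.9977[hold]; j=1 S=127.3200 intr=0.0000 cont=3.6619 V=3.6619[hold]; j=2 S=140.2246 intr=0.0000 cont=0.5646 V=0.5646[hold]  S*(2)=-
k=1: j=0 S=121.3201 intr=4.8899 cont=7.1748 V=7.1748[hold]; j=1 S=133.6166 intr=0.0000 cont=2.0507 V=2.0507[hold]  S*(1)=-
k=0: j=0 S=127.3200 intr=0.0000 cont=4.5059 V=4.5059[hold]  S*(0)=-

price = 4.5059
boundary = - - - 110.1552 115.6029 110.1552
tree:
4.5059
7.1748 2.0507
10.9977 3.6619 0.5646
16.0548 6.3594 1.1754 0.0000
21.2458 10.6071 2.4471 0.0000 0.0000
26.1922 16.0548 5.0948 0.0000 0.0000 0.0000
30.9055 21.2458 10.6071 0.0000 0.0000 0.0000 0.0000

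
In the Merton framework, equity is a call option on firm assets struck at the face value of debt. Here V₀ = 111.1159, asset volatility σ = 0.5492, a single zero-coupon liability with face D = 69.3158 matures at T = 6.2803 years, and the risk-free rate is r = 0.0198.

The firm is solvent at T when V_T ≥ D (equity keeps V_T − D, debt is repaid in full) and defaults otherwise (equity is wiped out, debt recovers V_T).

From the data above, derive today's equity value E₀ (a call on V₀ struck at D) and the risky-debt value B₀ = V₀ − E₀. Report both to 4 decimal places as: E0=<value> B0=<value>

E0=72.1062 B0=39.0097

With assets at 111.1159 and a single debt payment of 69.3158 at 6.2803 years:
d₁ = [ln(V₀/D) + (r + σ²/2)T] / (σ√T)
   = [ln(111.1159/69.3158) + (0.0198 + 0.5·0.5492²)·6.2803] / (0.5492·√6.2803)
   = [0.471901 + 1.071484] / 1.376324 = 1.121382
d₂ = d₁ − σ√T = 1.121382 − 1.376324 = -0.254942
N(d₁) = 0.868937,  N(d₂) = 0.399384,  e^(−rT) = 0.883071
E₀ = V₀·N(d₁) − D·e^(−rT)·N(d₂)
   = 111.1159·0.868937 − 69.3158·0.883071·0.399384 = 72.106165
B₀ = V₀ − E₀ = 111.1159 − 72.106165 = 39.009735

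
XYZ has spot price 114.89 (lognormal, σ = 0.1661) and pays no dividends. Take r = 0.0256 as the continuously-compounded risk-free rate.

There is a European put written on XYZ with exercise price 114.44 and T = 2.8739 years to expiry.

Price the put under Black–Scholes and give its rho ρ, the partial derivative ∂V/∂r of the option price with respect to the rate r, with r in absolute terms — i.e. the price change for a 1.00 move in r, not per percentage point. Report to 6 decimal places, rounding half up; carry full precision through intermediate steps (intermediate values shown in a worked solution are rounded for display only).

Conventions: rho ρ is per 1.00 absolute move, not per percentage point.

price = 8.563115
ρ = -136.442938

σ√T = 0.1661·√2.8739 = 0.281582
d₁ = (ln(S/K) + (r+σ²/2)T) / (σ√T) = (ln(114.89/114.44) + (0.0256+0.1661²/2)·2.8739) / 0.281582 = (0.003924 + 0.113216) / 0.281582 = 0.416008
d₂ = d₁ − σ√T = 0.416008 − 0.281582 = 0.134426
e^{−rT} = 0.929069
N(−d₁) = 0.338702,  N(−d₂) = 0.446533
Put price V = K·e^{−rT}·N(−d₂) − S·N(−d₁) = 47.476578 − 38.913464 = 8.563115
ρ = −K·T·e^{−rT}·N(−d₂) = -136.442938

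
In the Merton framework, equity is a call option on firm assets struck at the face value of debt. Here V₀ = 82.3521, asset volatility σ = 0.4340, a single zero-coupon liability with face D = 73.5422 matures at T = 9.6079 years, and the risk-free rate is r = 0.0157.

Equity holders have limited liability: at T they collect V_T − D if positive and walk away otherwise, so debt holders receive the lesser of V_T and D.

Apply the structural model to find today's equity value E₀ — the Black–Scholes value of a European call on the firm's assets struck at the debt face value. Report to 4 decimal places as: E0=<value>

E0=46.4603

Work the structural quantities from V₀ = 82.3521 against face 73.5422:
d₁ = [ln(V₀/D) + (r + σ²/2)T] / (σ√T)
   = [ln(82.3521/73.5422) + (0.0157 + 0.5·0.4340²)·9.6079] / (0.4340·√9.6079)
   = [0.113145 + 1.055697] / 1.345253 = 0.868864
d₂ = d₁ − σ√T = 0.868864 − 1.345253 = -0.476389
N(d₁) = 0.807539,  N(d₂) = 0.316899,  e^(−rT) = 0.859982
E₀ = V₀·N(d₁) − D·e^(−rT)·N(d₂)
   = 82.3521·0.807539 − 73.5422·0.859982·0.316899 = 46.460312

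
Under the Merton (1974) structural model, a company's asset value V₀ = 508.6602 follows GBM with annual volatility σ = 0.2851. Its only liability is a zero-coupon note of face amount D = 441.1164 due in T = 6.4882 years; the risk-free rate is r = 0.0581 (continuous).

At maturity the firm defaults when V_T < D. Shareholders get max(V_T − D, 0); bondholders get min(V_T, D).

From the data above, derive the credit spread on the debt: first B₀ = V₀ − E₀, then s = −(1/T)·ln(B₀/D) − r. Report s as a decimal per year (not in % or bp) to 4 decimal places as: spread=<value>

Equity is a call on the firm's assets struck at D = 441.1164:
d₁ = [ln(V₀/D) + (r + σ²/2)T] / (σ√T)
   = [ln(508.6602/441.1164) + (0.0581 + 0.5·0.2851²)·6.4882] / (0.2851·√6.4882)
   = [0.142471 + 0.640651] / 0.726205 = 1.078377
d₂ = d₁ − σ√T = 1.078377 − 0.726205 = 0.352172
N(d₁) = 0.859567,  N(d₂) = 0.637645,  e^(−rT) = 0.685940
E₀ = V₀·N(d₁) − D·e^(−rT)·N(d₂)
   = 508.6602·0.859567 − 441.1164·0.685940·0.637645 = 244.289180
B₀ = V₀ − E₀ = 508.6602 − 244.289180 = 264.371020
spread = −(1/T)·ln(B₀/D) − r = −(1/6.4882)·ln(264.371020/441.1164) − 0.0581 = 0.02080560

spread=0.0208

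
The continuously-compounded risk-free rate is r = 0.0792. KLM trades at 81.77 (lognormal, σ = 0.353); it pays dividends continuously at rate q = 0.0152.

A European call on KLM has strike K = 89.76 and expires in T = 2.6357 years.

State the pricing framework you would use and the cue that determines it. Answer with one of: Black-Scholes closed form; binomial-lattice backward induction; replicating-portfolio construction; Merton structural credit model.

framework: Black-Scholes closed form

Key observation: the instrument is a plain European call (strike 89.76) on a lognormal asset; the exact continuous-time formula applies directly.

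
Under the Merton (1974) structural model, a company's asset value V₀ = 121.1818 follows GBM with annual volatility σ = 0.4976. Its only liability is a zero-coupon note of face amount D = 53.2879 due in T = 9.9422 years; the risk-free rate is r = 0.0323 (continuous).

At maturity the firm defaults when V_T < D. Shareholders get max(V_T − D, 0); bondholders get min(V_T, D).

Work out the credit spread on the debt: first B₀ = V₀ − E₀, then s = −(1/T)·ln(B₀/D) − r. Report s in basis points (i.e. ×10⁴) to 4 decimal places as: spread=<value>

spread=385.0925

Equity is a call on the firm's assets struck at D = 53.2879:
d₁ = [ln(V₀/D) + (r + σ²/2)T] / (σ√T)
   = [ln(121.1818/53.2879) + (0.0323 + 0.5·0.4976²)·9.9422] / (0.4976·√9.9422)
   = [0.821583 + 1.552006] / 1.568995 = 1.512808
d₂ = d₁ − σ√T = 1.512808 − 1.568995 = -0.056187
N(d₁) = 0.934836,  N(d₂) = 0.477596,  e^(−rT) = 0.725327
E₀ = V₀·N(d₁) − D·e^(−rT)·N(d₂)
   = 121.1818·0.934836 − 53.2879·0.725327·0.477596 = 94.825441
B₀ = V₀ − E₀ = 121.1818 − 94.825441 = 26.356359
spread = −(1/T)·ln(B₀/D) − r = −(1/9.9422)·ln(26.356359/53.2879) − 0.0323 = 0.03850925
in basis points: 0.03850925 × 10⁴ = 385.0925 bp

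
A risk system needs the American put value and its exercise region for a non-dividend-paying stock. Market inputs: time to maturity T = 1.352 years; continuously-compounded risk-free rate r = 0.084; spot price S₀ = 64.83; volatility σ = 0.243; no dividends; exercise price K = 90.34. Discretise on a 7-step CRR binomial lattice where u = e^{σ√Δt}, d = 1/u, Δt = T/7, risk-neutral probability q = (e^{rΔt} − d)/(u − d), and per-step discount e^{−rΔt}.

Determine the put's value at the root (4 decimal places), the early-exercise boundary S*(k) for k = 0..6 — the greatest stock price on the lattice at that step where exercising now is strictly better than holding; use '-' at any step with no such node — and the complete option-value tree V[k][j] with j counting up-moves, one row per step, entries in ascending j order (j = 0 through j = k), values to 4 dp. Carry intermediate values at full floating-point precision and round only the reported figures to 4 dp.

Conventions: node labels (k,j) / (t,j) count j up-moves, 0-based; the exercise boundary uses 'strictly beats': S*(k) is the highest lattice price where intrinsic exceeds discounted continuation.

Δt=0.19314, u=1.11270, d=0.89871, q=0.54976, disc=e^(-rΔt)=0.98391
k=7 terminal: V=max(K-S,0) → 59.6415 52.3319 43.2817 32.0766 18.2034 1.0268 0.0000 0.0000
k=6: j=0 S=34.1583 intr=56.1817 cont=54.7278 V=56.1817[EX]; j=1 S=42.2918 intr=48.0482 cont=46.5943 V=48.0482[EX]; j=2 S=52.3620 intr=37.9780 cont=36.5242 V=37.9780[EX]; j=3 S=64.8300 intr=25.5100 cont=24.0561 V=25.5100[EX]; j=4 S=80.2668 intr=10.0732 cont=8.6194 V=10.0732[EX]; j=5 S=99.3792 intr=0.0000 cont=0.4549 V=0.4549[hold]; j=6 S=123.0426 intr=0.0000 cont=0.0000 V=0.0000[hold]  S*(6)=80.2668
k=5: j=0 S=38.0081 intr=52.3319 cont=50.8780 V=52.3319[EX]; j=1 S=47.0583 intr=43.2817 cont=41.8278 V=43.2817[EX]; j=2 S=58.2634 intr=32.0766 cont=30.6227 V=32.0766[EX]; j=3 S=72.1366 intr=18.2034 cont=16.7495 V=18.2034[EX]; j=4 S=89.3132 intr=1.0268 cont=4.7084 V=4.7084[hold]; j=5 S=110.5797 intr=0.0000 cont=0.2015 V=0.2015[hold]  S*(5)=72.1366
k=4: j=0 S=42.2918 intr=48.0482 cont=46.5943 V=48.0482[EX]; j=1 S=52.3620 intr=37.9780 cont=36.5242 V=37.9780[EX]; j=2 S=64.8300 intr=25.5100 cont=24.0561 V=25.5100[EX]; j=3 S=80.2668 intr=10.0732 cont=10.6108 V=10.6108[hold]; j=4 S=99.3792 intr=0.0000 cont=2.1948 V=2.1948[hold]  S*(4)=64.8300
k=3: j=0 S=47.0583 intr=43.2817 cont=41.8278 V=43.2817[EX]; j=1 S=58.2634 intr=32.0766 cont=30.6227 V=32.0766[EX]; j=2 S=72.1366 intr=18.2034 cont=17.0403 V=18.2034[EX]; j=3 S=89.3132 intr=1.0268 cont=5.8877 V=5.8877[hold]  S*(3)=72.1366
k=2: j=0 S=52.3620 intr=37.9780 cont=36.5242 V=37.9780[EX]; j=1 S=64.8300 intr=25.5100 cont=24.0561 V=25.5100[EX]; j=2 S=80.2668 intr=10.0732 cont=11.2487 V=11.2487[hold]  S*(2)=64.8300
k=1: j=0 S=58.2634 intr=32.0766 cont=30.6227 V=32.0766[EX]; j=1 S=72.1366 intr=18.2034 cont=17.3853 V=18.2034[EX]  S*(1)=72.1366
k=0: j=0 S=64.8300 intr=25.5100 cont=24.0561 V=25.5100[EX]  S*(0)=64.8300

price = 25.5100
boundary = 64.8300 72.1366 64.8300 72.1366 64.8300 72.1366 80.2668
tree:
25.5100
32.0766 18.2034
37.9780 25.5100 11.2487
43.2817 32.0766 18.2034 5.8877
48.0482 37.9780 25.5100 10.6108 2.1948
52.3319 43.2817 32.0766 18.2034 4.7084 0.2015
56.1817 48.0482 37.9780 25.5100 10.0732 0.4549 0.0000
59.6415 52.3319 43.2817 32.0766 18.2034 1.0268 0.0000 0.0000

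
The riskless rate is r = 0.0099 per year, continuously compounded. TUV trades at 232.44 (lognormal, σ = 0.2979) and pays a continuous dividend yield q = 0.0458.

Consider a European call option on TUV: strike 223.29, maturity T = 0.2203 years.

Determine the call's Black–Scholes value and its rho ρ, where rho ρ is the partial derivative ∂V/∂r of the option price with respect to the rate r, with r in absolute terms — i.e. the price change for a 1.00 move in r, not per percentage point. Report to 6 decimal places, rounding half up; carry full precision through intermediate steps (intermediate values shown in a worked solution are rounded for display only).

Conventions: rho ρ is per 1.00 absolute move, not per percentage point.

σ√T = 0.2979·√0.2203 = 0.139823
d₁ = (ln(S/K) + (r−q+σ²/2)T) / (σ√T) = (ln(232.44/223.29) + (0.0099−0.0458+0.2979²/2)·0.2203) / 0.139823 = (0.040161 + 0.001866) / 0.139823 = 0.300575
d₂ = d₁ − σ√T = 0.300575 − 0.139823 = 0.160752
e^{−rT} = 0.997821
e^{−qT} = 0.989961
N(d₁) = 0.618131,  N(d₂) = 0.563856
Call price V = S·e^{−qT}·N(d₁) − K·e^{−rT}·N(d₂) = 142.235890 − 125.629034 = 16.606856
ρ = K·T·e^{−rT}·N(d₂) = 27.676076

price = 16.606856
ρ = 27.676076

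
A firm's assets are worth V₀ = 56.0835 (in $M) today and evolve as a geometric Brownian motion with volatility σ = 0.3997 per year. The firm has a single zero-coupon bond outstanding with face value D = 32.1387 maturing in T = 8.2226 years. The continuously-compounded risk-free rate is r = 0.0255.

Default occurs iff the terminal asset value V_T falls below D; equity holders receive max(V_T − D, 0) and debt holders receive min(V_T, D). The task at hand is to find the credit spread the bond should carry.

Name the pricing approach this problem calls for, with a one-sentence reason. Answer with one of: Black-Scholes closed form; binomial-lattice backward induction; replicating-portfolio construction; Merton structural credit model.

Key observation: the data describe a firm's assets (V₀ = 56.0835, GBM) and a single zero-coupon debt of face 32.1387, so credit quantities follow from equity-as-call in the structural model.

framework: Merton structural credit model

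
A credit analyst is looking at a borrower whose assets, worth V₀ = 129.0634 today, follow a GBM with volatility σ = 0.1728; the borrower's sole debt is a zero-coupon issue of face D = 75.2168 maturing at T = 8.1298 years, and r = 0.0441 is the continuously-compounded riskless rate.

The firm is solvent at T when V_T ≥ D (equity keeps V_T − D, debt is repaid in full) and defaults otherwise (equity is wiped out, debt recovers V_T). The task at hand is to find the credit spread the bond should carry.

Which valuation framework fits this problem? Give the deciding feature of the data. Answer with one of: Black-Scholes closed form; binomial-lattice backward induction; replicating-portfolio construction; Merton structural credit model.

framework: Merton structural credit model

Key observation: with the firm-asset dynamics (V₀ = 129.0634) and a single zero-coupon liability of face 75.2168 given, debt value, spread, and default probability all derive from the option view of the balance sheet.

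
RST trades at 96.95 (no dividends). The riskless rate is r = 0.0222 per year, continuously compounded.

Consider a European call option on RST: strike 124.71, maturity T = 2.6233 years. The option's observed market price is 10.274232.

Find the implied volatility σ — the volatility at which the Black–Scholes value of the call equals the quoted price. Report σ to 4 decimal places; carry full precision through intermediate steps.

At σ = 0.2749 the Black–Scholes value reproduces the quote:
σ√T = 0.2749·√2.6233 = 0.445245
d₁ = (ln(S/K) + (r+σ²/2)T) / (σ√T) = (ln(96.95/124.71) + (0.0222+0.2749²/2)·2.6233) / 0.445245 = (-0.251796 + 0.157359) / 0.445245 = -0.212101
d₂ = d₁ − σ√T = -0.212101 − 0.445245 = -0.657346
e^{−rT} = 0.943426
N(d₁) = 0.416014,  N(d₂) = 0.255479
V = S·N(d₁) − K·e^{−rT}·N(d₂) = 40.332555 − 30.058323 = 10.274232 (matching the quote); vega is positive throughout, so no other σ reproduces this price

sigma = 0.2749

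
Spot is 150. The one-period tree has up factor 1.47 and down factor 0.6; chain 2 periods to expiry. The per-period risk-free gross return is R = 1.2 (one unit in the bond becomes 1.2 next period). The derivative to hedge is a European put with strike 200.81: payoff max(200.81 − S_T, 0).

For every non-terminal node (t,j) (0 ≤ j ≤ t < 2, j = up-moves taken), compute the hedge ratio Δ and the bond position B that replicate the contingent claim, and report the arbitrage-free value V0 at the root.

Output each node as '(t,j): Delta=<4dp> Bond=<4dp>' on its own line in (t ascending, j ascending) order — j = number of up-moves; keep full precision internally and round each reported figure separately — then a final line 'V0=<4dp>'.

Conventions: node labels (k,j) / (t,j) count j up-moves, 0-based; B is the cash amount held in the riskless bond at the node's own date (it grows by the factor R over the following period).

(0,0): Delta=-0.4569 Bond=98.7178
(1,0): Delta=-1.0000 Bond=167.3417
(1,1): Delta=-0.3571 Bond=96.4652
V0=30.1850

Since d<R<u, set p* = (R−d)/(u−d) = 0.6897; price each node as the discounted p*-expectation of its children.
Terminal payoffs: V(2,0)=146.8100, V(2,1)=68.5100, V(2,2)=0.0000
  t=1,j=0: stock 90.0000 → up 132.3000 (V=68.5100), down 54.0000 (V=146.8100). Price 77.3417; hedge Δ=-1.0000, bond B=167.3417.
  t=1,j=1: stock 220.5000 → up 324.1350 (V=0.0000), down 132.3000 (V=68.5100). Price 17.7181; hedge Δ=-0.3571, bond B=96.4652.
  t=0,j=0: stock 150.0000 → up 220.5000 (V=17.7181), down 90.0000 (V=77.3417). Price 30.1850; hedge Δ=-0.4569, bond B=98.7178.
Check: Δ(0,0)·S0 + B(0,0) = 30.1850 = V0.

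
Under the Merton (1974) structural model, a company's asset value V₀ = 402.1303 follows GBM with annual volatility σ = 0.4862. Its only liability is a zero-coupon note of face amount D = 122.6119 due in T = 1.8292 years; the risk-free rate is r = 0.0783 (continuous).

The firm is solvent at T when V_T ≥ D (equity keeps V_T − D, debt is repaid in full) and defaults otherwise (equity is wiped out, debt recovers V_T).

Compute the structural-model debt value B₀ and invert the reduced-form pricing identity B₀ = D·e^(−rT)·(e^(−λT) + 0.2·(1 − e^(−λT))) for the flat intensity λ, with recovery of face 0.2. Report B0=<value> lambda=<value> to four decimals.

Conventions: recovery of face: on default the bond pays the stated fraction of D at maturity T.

With assets at 402.1303 and a single debt payment of 122.6119 at 1.8292 years:
d₁ = [ln(V₀/D) + (r + σ²/2)T] / (σ√T)
   = [ln(402.1303/122.6119) + (0.0783 + 0.5·0.4862²)·1.8292] / (0.4862·√1.8292)
   = [1.187752 + 0.359429] / 0.657575 = 2.352857
d₂ = d₁ − σ√T = 2.352857 − 0.657575 = 1.695282
N(d₁) = 0.990685,  N(d₂) = 0.954989,  e^(−rT) = 0.866558
E₀ = V₀·N(d₁) − D·e^(−rT)·N(d₂)
   = 402.1303·0.990685 − 122.6119·0.866558·0.954989 = 296.916621
B₀ = V₀ − E₀ = 402.1303 − 296.916621 = 105.213679
e^(−λT) = (B₀·e^(rT)/D − 0.2)/(1 − 0.2) = (105.2137·1.153991/122.6119 − 0.2)/0.8 = 0.98780463
λ = −ln(0.98780463)/1.8292 = 0.006708

B0=105.2137 lambda=0.0067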